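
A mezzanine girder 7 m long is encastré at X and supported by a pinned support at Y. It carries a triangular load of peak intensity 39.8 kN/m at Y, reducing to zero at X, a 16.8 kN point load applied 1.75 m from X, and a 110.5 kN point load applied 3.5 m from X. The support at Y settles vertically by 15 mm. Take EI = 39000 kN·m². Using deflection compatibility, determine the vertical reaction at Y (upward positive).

R_Y = 107.5 kN

Choose R_Y as the redundant. The primary structure is the cantilever fixed at X.
Primary-structure tip deflection at Y by superposition:
  triangular load, peak 39.8 at the free end: 11w₀L⁴/(120EI) = 8760/EI
  point load 16.8 at a = 1.75: Pa²(3L − a)/(6EI) = 165.1/EI
  point load 110.5 at a = 3.5: Pa²(3L − a)/(6EI) = 3948/EI
  δ_0 = 12873/EI
Flexibility coefficient — unit upward force at Y: δ_{YY} = L³/(3EI) = 114.3/EI.
With EI = 39000 kN·m²: δ_0 = 0.33007 m and δ_{YY} = 0.002932 m/kN.
Compatibility — the beam at Y must follow the support down by 0.015 m: δ_0 − R_Y·δ_{YY} = 0.015, so R_Y = (0.33007 − 0.015)/0.002932 = 107.5 kN.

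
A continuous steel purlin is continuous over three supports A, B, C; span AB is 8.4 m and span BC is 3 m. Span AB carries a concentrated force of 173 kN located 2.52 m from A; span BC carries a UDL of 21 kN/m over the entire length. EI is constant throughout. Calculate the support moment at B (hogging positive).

M_B = 152.4 kN·m

Release continuity at B by inserting a hinge; the redundant is the internal moment M_B. The primary structure is two simply-supported spans AB and BC.
End slopes at the hinge B, treating each span as simply supported:
  span AB: point load 173 at a = 2.52: Pab(L + a)/(6LEI) = 555.4/EI
  span BC: UDL 21: wL³/(24EI) = 23.62/EI
  relative rotation θ_0 = (555.4 + 23.62)/EI = 579/EI
A unit hogging moment at B produces rotation L₁/(3EI) + L₂/(3EI) = 3.8/EI.
Slope continuity at B: θ_0 = M_B·3.8/EI, so M_B = 579/3.8 = 152.4 kN·m (hogging).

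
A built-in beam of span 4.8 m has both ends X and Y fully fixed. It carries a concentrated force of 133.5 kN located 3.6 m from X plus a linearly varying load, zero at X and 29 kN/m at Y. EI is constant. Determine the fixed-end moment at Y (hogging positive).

M_Y = 123.5 kN·m

Take the two fixed-end moments M_X, M_Y as redundants; the released structure is the simple span XY.
Simple-span end rotations at X and Y under the given loads:
  at X: point load 133.5 at a = 3.6: Pab(L + b)/(6LEI) = 120.2/EI
  at Y: point load 133.5 at a = 3.6: Pab(L + a)/(6LEI) = 168.2/EI
  at X: triangular load, peak 29: 7w₀L³/(360EI) = 62.36/EI
  at Y: triangular load, peak 29: w₀L³/(45EI) = 71.27/EI
  θ_X0 = 182.5/EI,  θ_Y0 = 239.5/EI
Flexibility coefficients: a unit moment at one end gives L/(3EI) there and L/(6EI) at the far end, so f₁₁ = f₂₂ = 1.6/EI and f₁₂ = f₂₁ = 0.8/EI.
Compatibility — zero rotation at each built-in end:
  1.6 M_X + 0.8 M_Y = 182.5
  0.8 M_X + 1.6 M_Y = 239.5
Solving the pair gives M_X = 52.31 kN·m and M_Y = 123.5 kN·m (hogging).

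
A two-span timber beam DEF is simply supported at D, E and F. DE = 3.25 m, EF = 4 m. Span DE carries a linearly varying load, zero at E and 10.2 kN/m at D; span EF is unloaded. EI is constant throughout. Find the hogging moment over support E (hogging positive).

M_E = 2.817 kN·m

Insert a hinge at E; M_E is the redundant, and each span becomes simply supported.
Discontinuity in slope at E on the released structure — sum the simple-span end rotations:
  span DE: triangular load, peak 10.2: 7w₀L³/(360EI) = 6.808/EI
  relative rotation θ_0 = (6.808 + 0)/EI = 6.808/EI
A unit hogging moment at E produces rotation L₁/(3EI) + L₂/(3EI) = 2.417/EI.
Slope continuity at E: θ_0 = M_E·2.417/EI, so M_E = 6.808/2.417 = 2.817 kN·m (hogging).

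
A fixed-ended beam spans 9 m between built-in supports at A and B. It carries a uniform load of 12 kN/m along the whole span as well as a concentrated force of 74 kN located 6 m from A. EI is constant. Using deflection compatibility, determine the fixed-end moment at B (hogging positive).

M_B = 179.7 kN·m

Take the two fixed-end moments M_A, M_B as redundants; the released structure is the simple span AB.
End rotations of the released simple span under the applied load (×1/EI):
  at A: UDL 12: wL³/(24EI) = 364.5/EI
  at B: UDL 12: wL³/(24EI) = 364.5/EI
  at A: point load 74 at a = 6: Pab(L + b)/(6LEI) = 296/EI
  at B: point load 74 at a = 6: Pab(L + a)/(6LEI) = 370/EI
  θ_A0 = 660.5/EI,  θ_B0 = 734.5/EI
Flexibility coefficients: a unit moment at one end gives L/(3EI) there and L/(6EI) at the far end, so f₁₁ = f₂₂ = 3/EI and f₁₂ = f₂₁ = 1.5/EI.
Compatibility — zero rotation at each built-in end:
  3 M_A + 1.5 M_B = 660.5
  1.5 M_A + 3 M_B = 734.5
Solving the pair gives M_A = 130.3 kN·m and M_B = 179.7 kN·m (hogging).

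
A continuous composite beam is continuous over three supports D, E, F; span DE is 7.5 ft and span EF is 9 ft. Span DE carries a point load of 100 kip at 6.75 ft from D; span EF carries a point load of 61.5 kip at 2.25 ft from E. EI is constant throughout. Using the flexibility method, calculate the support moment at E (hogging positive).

M_E = 78.68 kip·ft

Insert a hinge at E; M_E is the redundant, and each span becomes simply supported.
End slopes at the hinge E, treating each span as simply supported:
  span DE: point load 100 at a = 6.75: Pab(L + a)/(6LEI) = 160.3/EI
  span EF: point load 61.5 at a = 2.25: Pab(L + b)/(6LEI) = 272.4/EI
  relative rotation θ_0 = (160.3 + 272.4)/EI = 432.7/EI
A unit hogging moment at E produces rotation L₁/(3EI) + L₂/(3EI) = 5.5/EI.
Compatibility: M_E·(L₁+L₂)/(3EI) = θ_0, giving M_E = 78.68 kip·ft (hogging).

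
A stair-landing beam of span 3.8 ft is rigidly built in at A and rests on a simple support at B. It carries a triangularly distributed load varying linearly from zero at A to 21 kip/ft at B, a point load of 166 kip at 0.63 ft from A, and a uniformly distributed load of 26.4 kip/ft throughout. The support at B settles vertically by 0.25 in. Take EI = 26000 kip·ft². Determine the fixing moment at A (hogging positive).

M_A = 257.9 kip·ft

Release the roller at B. Primary structure: cantilever fixed at A.
Free-end deflection of the primary structure under the applied loading (downward +):
  triangular load, peak 21 at the free end: 11w₀L⁴/(120EI) = 401.4/EI
  point load 166 at a = 0.63: Pa²(3L − a)/(6EI) = 118.3/EI
  UDL 26.4: wL⁴/(8EI) = 688.1/EI
  δ_0 = 1208/EI
Tip deflection under a unit load at B: L³/(3EI) = 18.29/EI.
With EI = 26000 kip·ft²: δ_0 = 0.046452 ft and δ_{BB} = 0.000703 ft/kip.
Compatibility — the beam at B must follow the support down by 0.02083 ft: δ_0 − R_B·δ_{BB} = 0.02083, so R_B = (0.046452 − 0.02083)/0.000703 = 36.42 kip.
Moment equilibrium about A: M_A = Σ(load moments about A) − R_B·L = 396.3 − 36.42×3.8 = 257.9 kip·ft.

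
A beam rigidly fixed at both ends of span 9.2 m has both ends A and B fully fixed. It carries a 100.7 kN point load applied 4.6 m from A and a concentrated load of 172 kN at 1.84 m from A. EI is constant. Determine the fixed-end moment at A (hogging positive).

M_A = 318.4 kN·m

Release both end moments; the primary structure is a simply-supported span AB with redundants M_A and M_B.
Simple-span end rotations at A and B under the given loads:
  at A: point load 100.7 at a = 4.6: Pab(L + b)/(6LEI) = 532.7/EI
  at B: point load 100.7 at a = 4.6: Pab(L + a)/(6LEI) = 532.7/EI
  at A: point load 172 at a = 1.84: Pab(L + b)/(6LEI) = 698.8/EI
  at B: point load 172 at a = 1.84: Pab(L + a)/(6LEI) = 465.9/EI
  θ_A0 = 1231/EI,  θ_B0 = 998.6/EI
Flexibility coefficients: a unit moment at one end gives L/(3EI) there and L/(6EI) at the far end, so f₁₁ = f₂₂ = 3.067/EI and f₁₂ = f₂₁ = 1.533/EI.
Compatibility — zero rotation at each built-in end:
  3.067 M_A + 1.533 M_B = 1231
  1.533 M_A + 3.067 M_B = 998.6
Solving the pair gives M_A = 318.4 kN·m and M_B = 166.4 kN·m (hogging).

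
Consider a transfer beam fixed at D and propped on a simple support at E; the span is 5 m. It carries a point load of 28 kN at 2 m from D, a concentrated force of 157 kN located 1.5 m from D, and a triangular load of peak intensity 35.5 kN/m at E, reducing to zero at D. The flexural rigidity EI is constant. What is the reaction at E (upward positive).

Take the reaction at E as the redundant and release it; the primary structure is a cantilever fixed at D.
Downward deflection at the released point E due to the loads:
  point load 28 at a = 2: Pa²(3L − a)/(6EI) = 242.7/EI
  point load 157 at a = 1.5: Pa²(3L − a)/(6EI) = 794.8/EI
  triangular load, peak 35.5 at the free end: 11w₀L⁴/(120EI) = 2034/EI
  δ_0 = 3071/EI
Flexibility coefficient — unit upward force at E: δ_{EE} = L³/(3EI) = 41.67/EI.
The prop prevents deflection at E: R_E = δ_0/δ_{EE} = 3071/41.67 = 73.71 kN.

R_E = 73.71 kN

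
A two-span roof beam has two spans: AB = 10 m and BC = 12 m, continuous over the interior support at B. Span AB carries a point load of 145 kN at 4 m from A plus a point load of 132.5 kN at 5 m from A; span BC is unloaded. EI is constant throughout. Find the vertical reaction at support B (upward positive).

R_B = 165.3 kN

Insert a hinge at B; M_B is the redundant, and each span becomes simply supported.
Discontinuity in slope at B on the released structure — sum the simple-span end rotations:
  span AB: point load 145 at a = 4: Pab(L + a)/(6LEI) = 812/EI
  span AB: point load 132.5 at a = 5: Pab(L + a)/(6LEI) = 828.1/EI
  relative rotation θ_0 = (1640 + 0)/EI = 1640/EI
A unit hogging moment at B produces rotation L₁/(3EI) + L₂/(3EI) = 7.333/EI.
Slope continuity at B: θ_0 = M_B·7.333/EI, so M_B = 1640/7.333 = 223.7 kN·m (hogging).
Span AB, ΣM about A with M_B applied at B: R_B^{AB}·10 = 1242 + 223.7, so R_B^{AB} = 146.6 kN and R_A = 277.5 − 146.6 = 130.9 kN.
Span BC, ΣM about C: R_B^{BC}·12 = 0 + 223.7, so R_B^{BC} = 18.64 kN and R_C = 0 − 18.64 = -18.64 kN.
R_B = 146.6 + 18.64 = 165.3 kN.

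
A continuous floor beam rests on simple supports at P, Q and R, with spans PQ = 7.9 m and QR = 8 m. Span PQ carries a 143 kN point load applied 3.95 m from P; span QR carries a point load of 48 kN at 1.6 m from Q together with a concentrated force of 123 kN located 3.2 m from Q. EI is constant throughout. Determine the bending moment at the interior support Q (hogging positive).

Take M_Q as the redundant. Released structure: two simple spans PQ and QR with a hinge at Q.
Discontinuity in slope at Q on the released structure — sum the simple-span end rotations:
  span PQ: point load 143 at a = 3.95: Pab(L + a)/(6LEI) = 557.8/EI
  span QR: point load 48 at a = 1.6: Pab(L + b)/(6LEI) = 147.5/EI
  span QR: point load 123 at a = 3.2: Pab(L + b)/(6LEI) = 503.8/EI
  relative rotation θ_0 = (557.8 + 651.3)/EI = 1209/EI
A unit hogging moment at Q produces rotation L₁/(3EI) + L₂/(3EI) = 5.3/EI.
Compatibility: M_Q·(L₁+L₂)/(3EI) = θ_0, giving M_Q = 228.1 kN·m (hogging).

M_Q = 228.1 kN·m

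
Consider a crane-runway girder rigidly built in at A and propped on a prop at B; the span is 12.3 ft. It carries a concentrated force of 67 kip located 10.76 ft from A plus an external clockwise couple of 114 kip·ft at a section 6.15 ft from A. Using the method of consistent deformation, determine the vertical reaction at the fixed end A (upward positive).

R_A = 2.09 kip

Release the roller at B. Primary structure: cantilever fixed at A.
Downward deflection at the released point B due to the loads:
  point load 67 at a = 10.76: Pa²(3L − a)/(6EI) = 33795/EI
  clockwise couple 114 at a = 6.15: M₀a(2L − a)/(2EI) = 6468/EI
  δ_0 = 40263/EI
Tip deflection under a unit load at B: L³/(3EI) = 620.3/EI.
The prop prevents deflection at B: R_B = δ_0/δ_{BB} = 40263/620.3 = 64.91 kip.
Vertical equilibrium: R_A = ΣP − R_B = 67 − 64.91 = 2.09 kip.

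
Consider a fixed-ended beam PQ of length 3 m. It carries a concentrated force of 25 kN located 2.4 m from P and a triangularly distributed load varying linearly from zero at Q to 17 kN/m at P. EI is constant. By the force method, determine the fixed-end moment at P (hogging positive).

Take the two fixed-end moments M_P, M_Q as redundants; the released structure is the simple span PQ.
End rotations of the released simple span under the applied load (×1/EI):
  at P: point load 25 at a = 2.4: Pab(L + b)/(6LEI) = 7.2/EI
  at Q: point load 25 at a = 2.4: Pab(L + a)/(6LEI) = 10.8/EI
  at P: triangular load, peak 17: w₀L³/(45EI) = 10.2/EI
  at Q: triangular load, peak 17: 7w₀L³/(360EI) = 8.925/EI
  θ_P0 = 17.4/EI,  θ_Q0 = 19.73/EI
Flexibility coefficients: a unit moment at one end gives L/(3EI) there and L/(6EI) at the far end, so f₁₁ = f₂₂ = 1/EI and f₁₂ = f₂₁ = 0.5/EI.
Compatibility — zero rotation at each built-in end:
  1 M_P + 0.5 M_Q = 17.4
  0.5 M_P + 1 M_Q = 19.73
Solving the pair gives M_P = 10.05 kN·m and M_Q = 14.7 kN·m (hogging).

M_P = 10.05 kN·m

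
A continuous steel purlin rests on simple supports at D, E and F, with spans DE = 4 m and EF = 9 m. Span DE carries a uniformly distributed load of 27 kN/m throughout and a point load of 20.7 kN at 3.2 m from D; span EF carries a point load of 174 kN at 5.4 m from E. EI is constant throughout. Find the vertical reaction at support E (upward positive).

Take M_E as the redundant. Released structure: two simple spans DE and EF with a hinge at E.
End slopes at the hinge E, treating each span as simply supported:
  span DE: UDL 27: wL³/(24EI) = 72/EI
  span DE: point load 20.7 at a = 3.2: Pab(L + a)/(6LEI) = 15.9/EI
  span EF: point load 174 at a = 5.4: Pab(L + b)/(6LEI) = 789.3/EI
  relative rotation θ_0 = (87.9 + 789.3)/EI = 877.2/EI
A unit hogging moment at E produces rotation L₁/(3EI) + L₂/(3EI) = 4.333/EI.
Compatibility: M_E·(L₁+L₂)/(3EI) = θ_0, giving M_E = 202.4 kN·m (hogging).
Span DE, ΣM about D with M_E applied at E: R_E^{DE}·4 = 282.2 + 202.4, so R_E^{DE} = 121.2 kN and R_D = 128.7 − 121.2 = 7.535 kN.
Span EF, ΣM about F: R_E^{EF}·9 = 626.4 + 202.4, so R_E^{EF} = 92.09 kN and R_F = 174 − 92.09 = 81.91 kN.
R_E = 121.2 + 92.09 = 213.3 kN.

R_E = 213.3 kN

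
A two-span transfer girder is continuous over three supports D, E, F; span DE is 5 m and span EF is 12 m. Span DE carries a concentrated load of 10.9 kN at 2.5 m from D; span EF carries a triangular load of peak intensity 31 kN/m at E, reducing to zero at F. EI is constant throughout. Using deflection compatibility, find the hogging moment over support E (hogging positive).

Release continuity at E by inserting a hinge; the redundant is the internal moment M_E. The primary structure is two simply-supported spans DE and EF.
Rotations at E on the released spans (each span's end-slope, ×1/EI):
  span DE: point load 10.9 at a = 2.5: Pab(L + a)/(6LEI) = 17.03/EI
  span EF: triangular load, peak 31: w₀L³/(45EI) = 1190/EI
  relative rotation θ_0 = (17.03 + 1190)/EI = 1207/EI
A unit hogging moment at E produces rotation L₁/(3EI) + L₂/(3EI) = 5.667/EI.
Compatibility: M_E·(L₁+L₂)/(3EI) = θ_0, giving M_E = 213.1 kN·m (hogging).

M_E = 213.1 kN·m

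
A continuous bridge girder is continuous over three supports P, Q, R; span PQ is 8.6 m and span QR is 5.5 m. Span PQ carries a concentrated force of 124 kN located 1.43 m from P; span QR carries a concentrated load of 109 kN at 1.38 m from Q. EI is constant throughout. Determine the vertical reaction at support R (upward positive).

R_R = 10.8 kN

Insert a hinge at Q; M_Q is the redundant, and each span becomes simply supported.
Rotations at Q on the released spans (each span's end-slope, ×1/EI):
  span PQ: point load 124 at a = 1.43: Pab(L + a)/(6LEI) = 247.1/EI
  span QR: point load 109 at a = 1.38: Pab(L + b)/(6LEI) = 180.7/EI
  relative rotation θ_0 = (247.1 + 180.7)/EI = 427.8/EI
A unit hogging moment at Q produces rotation L₁/(3EI) + L₂/(3EI) = 4.7/EI.
Compatibility: M_Q·(L₁+L₂)/(3EI) = θ_0, giving M_Q = 91.02 kN·m (hogging).
Span QR, ΣM about R: R_Q^{QR}·5.5 = 449.1 + 91.02, so R_Q^{QR} = 98.2 kN and R_R = 109 − 98.2 = 10.8 kN.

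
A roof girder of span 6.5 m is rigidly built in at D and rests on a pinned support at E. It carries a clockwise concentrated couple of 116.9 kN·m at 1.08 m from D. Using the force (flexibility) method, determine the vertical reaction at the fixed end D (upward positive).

R_D = -8.22 kN

Remove the prop at E; the released (primary) structure is a cantilever built in at D.
Deflection at E on the released cantilever, summing each load's contribution:
  clockwise couple 116.9 at a = 1.08: M₀a(2L − a)/(2EI) = 752.5/EI
Flexibility coefficient — unit upward force at E: δ_{EE} = L³/(3EI) = 91.54/EI.
The prop prevents deflection at E: R_E = δ_0/δ_{EE} = 752.5/91.54 = 8.22 kN.
Vertical equilibrium: R_D = ΣP − R_E = 0 − 8.22 = -8.22 kN.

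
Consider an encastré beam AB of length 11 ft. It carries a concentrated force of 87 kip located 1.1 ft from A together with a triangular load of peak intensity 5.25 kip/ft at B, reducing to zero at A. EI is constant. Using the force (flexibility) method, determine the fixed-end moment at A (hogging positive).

Release both end moments; the primary structure is a simply-supported span AB with redundants M_A and M_B.
Simple-span end rotations at A and B under the given loads:
  at A: point load 87 at a = 1.1: Pab(L + b)/(6LEI) = 300/EI
  at B: point load 87 at a = 1.1: Pab(L + a)/(6LEI) = 173.7/EI
  at A: triangular load, peak 5.25: 7w₀L³/(360EI) = 135.9/EI
  at B: triangular load, peak 5.25: w₀L³/(45EI) = 155.3/EI
  θ_A0 = 435.9/EI,  θ_B0 = 329/EI
Flexibility coefficients: a unit moment at one end gives L/(3EI) there and L/(6EI) at the far end, so f₁₁ = f₂₂ = 3.667/EI and f₁₂ = f₂₁ = 1.833/EI.
Compatibility — zero rotation at each built-in end:
  3.667 M_A + 1.833 M_B = 435.9
  1.833 M_A + 3.667 M_B = 329
Solving the pair gives M_A = 98.69 kip·ft and M_B = 40.38 kip·ft (hogging).

M_A = 98.69 kip·ft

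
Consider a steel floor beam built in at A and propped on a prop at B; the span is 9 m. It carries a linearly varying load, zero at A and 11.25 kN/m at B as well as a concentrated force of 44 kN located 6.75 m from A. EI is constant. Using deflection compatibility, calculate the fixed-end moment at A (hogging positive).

M_A = 99.56 kN·m

Take the reaction at B as the redundant and release it; the primary structure is a cantilever fixed at A.
Free-end deflection of the primary structure under the applied loading (downward +):
  triangular load, peak 11.25 at the free end: 11w₀L⁴/(120EI) = 6766/EI
  point load 44 at a = 6.75: Pa²(3L − a)/(6EI) = 6766/EI
  δ_0 = 13532/EI
Tip deflection under a unit load at B: L³/(3EI) = 243/EI.
The prop prevents deflection at B: R_B = δ_0/δ_{BB} = 13532/243 = 55.69 kN.
Moment equilibrium about A: M_A = Σ(load moments about A) − R_B·L = 600.8 − 55.69×9 = 99.56 kN·m.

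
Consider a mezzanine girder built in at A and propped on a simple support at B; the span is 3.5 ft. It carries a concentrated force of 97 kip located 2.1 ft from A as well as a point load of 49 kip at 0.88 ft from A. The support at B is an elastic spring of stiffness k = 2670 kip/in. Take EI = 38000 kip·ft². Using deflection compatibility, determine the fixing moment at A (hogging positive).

M_A = 97.64 kip·ft

Remove the prop at B; the released (primary) structure is a cantilever built in at A.
Primary-structure tip deflection at B by superposition:
  point load 97 at a = 2.1: Pa²(3L − a)/(6EI) = 598.9/EI
  point load 49 at a = 0.88: Pa²(3L − a)/(6EI) = 60.84/EI
  δ_0 = 659.7/EI
Tip deflection under a unit load at B: L³/(3EI) = 14.29/EI.
With EI = 38000 kip·ft²: δ_0 = 0.017361 ft and δ_{BB} = 0.000376 ft/kip.
Compatibility — the spring shortens by R_B/k under the reaction it provides: δ_0 − R_B·δ_{BB} = R_B/k. With 1/k = 1/(2670×12) ft/kip = 0.000031 ft/kip, R_B = δ_0 / (δ_{BB} + 1/k) = 0.017361 / (0.000376 + 0.000031) = 42.62 kip.
Moment equilibrium about A: M_A = Σ(load moments about A) − R_B·L = 246.8 − 42.62×3.5 = 97.64 kip·ft.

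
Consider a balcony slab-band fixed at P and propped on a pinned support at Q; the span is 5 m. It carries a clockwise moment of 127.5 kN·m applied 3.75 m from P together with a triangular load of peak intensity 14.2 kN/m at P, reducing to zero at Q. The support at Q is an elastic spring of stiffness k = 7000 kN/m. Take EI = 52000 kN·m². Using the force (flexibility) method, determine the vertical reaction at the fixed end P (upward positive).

Take the reaction at Q as the redundant and release it; the primary structure is a cantilever fixed at P.
Downward deflection at the released point Q due to the loads:
  clockwise couple 127.5 at a = 3.75: M₀a(2L − a)/(2EI) = 1494/EI
  triangular load, peak 14.2 at the fixed end: w₀L⁴/(30EI) = 295.8/EI
  δ_0 = 1790/EI
Tip deflection under a unit load at Q: L³/(3EI) = 41.67/EI.
With EI = 52000 kN·m²: δ_0 = 0.034423 m and δ_{QQ} = 0.000801 m/kN.
Compatibility — the spring shortens by R_Q/k under the reaction it provides: δ_0 − R_Q·δ_{QQ} = R_Q/k. With 1/k = 0.000143 m/kN, R_Q = δ_0 / (δ_{QQ} + 1/k) = 0.034423 / (0.000801 + 0.000143) = 36.46 kN.
Vertical equilibrium: R_P = ΣP − R_Q = 35.5 − 36.46 = -0.9592 kN.

R_P = -0.9592 kN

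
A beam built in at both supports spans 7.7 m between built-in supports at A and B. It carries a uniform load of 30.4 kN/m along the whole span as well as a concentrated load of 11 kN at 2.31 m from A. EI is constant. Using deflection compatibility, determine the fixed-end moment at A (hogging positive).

Take the two fixed-end moments M_A, M_B as redundants; the released structure is the simple span AB.
Simple-span end rotations at A and B under the given loads:
  at A: UDL 30.4: wL³/(24EI) = 578.3/EI
  at B: UDL 30.4: wL³/(24EI) = 578.3/EI
  at A: point load 11 at a = 2.31: Pab(L + b)/(6LEI) = 38.81/EI
  at B: point load 11 at a = 2.31: Pab(L + a)/(6LEI) = 29.67/EI
  θ_A0 = 617.1/EI,  θ_B0 = 607.9/EI
Flexibility coefficients: a unit moment at one end gives L/(3EI) there and L/(6EI) at the far end, so f₁₁ = f₂₂ = 2.567/EI and f₁₂ = f₂₁ = 1.283/EI.
Compatibility — zero rotation at each built-in end:
  2.567 M_A + 1.283 M_B = 617.1
  1.283 M_A + 2.567 M_B = 607.9
Solving the pair gives M_A = 162.7 kN·m and M_B = 155.5 kN·m (hogging).

M_A = 162.7 kN·m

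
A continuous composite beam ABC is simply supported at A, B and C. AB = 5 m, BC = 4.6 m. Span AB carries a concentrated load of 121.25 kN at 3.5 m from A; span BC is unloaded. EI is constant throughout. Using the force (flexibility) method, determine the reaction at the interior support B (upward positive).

R_B = 108.4 kN

Take M_B as the redundant. Released structure: two simple spans AB and BC with a hinge at B.
Discontinuity in slope at B on the released structure — sum the simple-span end rotations:
  span AB: point load 121.25 at a = 3.5: Pab(L + a)/(6LEI) = 180.4/EI
  relative rotation θ_0 = (180.4 + 0)/EI = 180.4/EI
A unit hogging moment at B produces rotation L₁/(3EI) + L₂/(3EI) = 3.2/EI.
Slope continuity at B: θ_0 = M_B·3.2/EI, so M_B = 180.4/3.2 = 56.36 kN·m (hogging).
Span AB, ΣM about A with M_B applied at B: R_B^{AB}·5 = 424.4 + 56.36, so R_B^{AB} = 96.15 kN and R_A = 121.2 − 96.15 = 25.1 kN.
Span BC, ΣM about C: R_B^{BC}·4.6 = 0 + 56.36, so R_B^{BC} = 12.25 kN and R_C = 0 − 12.25 = -12.25 kN.
R_B = 96.15 + 12.25 = 108.4 kN.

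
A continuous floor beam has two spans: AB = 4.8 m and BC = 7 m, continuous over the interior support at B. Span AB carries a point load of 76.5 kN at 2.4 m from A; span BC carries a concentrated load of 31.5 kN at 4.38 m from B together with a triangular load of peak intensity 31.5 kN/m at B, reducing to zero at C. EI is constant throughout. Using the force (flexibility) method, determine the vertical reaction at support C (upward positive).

Release continuity at B by inserting a hinge; the redundant is the internal moment M_B. The primary structure is two simply-supported spans AB and BC.
Discontinuity in slope at B on the released structure — sum the simple-span end rotations:
  span AB: point load 76.5 at a = 2.4: Pab(L + a)/(6LEI) = 110.2/EI
  span BC: point load 31.5 at a = 4.38: Pab(L + b)/(6LEI) = 82.8/EI
  span BC: triangular load, peak 31.5: w₀L³/(45EI) = 240.1/EI
  relative rotation θ_0 = (110.2 + 322.9)/EI = 433.1/EI
A unit hogging moment at B produces rotation L₁/(3EI) + L₂/(3EI) = 3.933/EI.
Slope continuity at B: θ_0 = M_B·3.933/EI, so M_B = 433.1/3.933 = 110.1 kN·m (hogging).
Span BC, ΣM about C: R_B^{BC}·7 = 597 + 110.1, so R_B^{BC} = 101 kN and R_C = 141.8 − 101 = 40.73 kN.

R_C = 40.73 kN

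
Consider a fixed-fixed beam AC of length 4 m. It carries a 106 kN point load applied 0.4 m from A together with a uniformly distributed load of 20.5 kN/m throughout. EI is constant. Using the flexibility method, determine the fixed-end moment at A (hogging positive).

M_A = 61.68 kN·m

Take the two fixed-end moments M_A, M_C as redundants; the released structure is the simple span AC.
End rotations of the released simple span under the applied load (×1/EI):
  at A: point load 106 at a = 0.4: Pab(L + b)/(6LEI) = 48.34/EI
  at C: point load 106 at a = 0.4: Pab(L + a)/(6LEI) = 27.98/EI
  at A: UDL 20.5: wL³/(24EI) = 54.67/EI
  at C: UDL 20.5: wL³/(24EI) = 54.67/EI
  θ_A0 = 103/EI,  θ_C0 = 82.65/EI
Flexibility coefficients: a unit moment at one end gives L/(3EI) there and L/(6EI) at the far end, so f₁₁ = f₂₂ = 1.333/EI and f₁₂ = f₂₁ = 0.6667/EI.
Compatibility — zero rotation at each built-in end:
  1.333 M_A + 0.6667 M_C = 103
  0.6667 M_A + 1.333 M_C = 82.65
Solving the pair gives M_A = 61.68 kN·m and M_C = 31.15 kN·m (hogging).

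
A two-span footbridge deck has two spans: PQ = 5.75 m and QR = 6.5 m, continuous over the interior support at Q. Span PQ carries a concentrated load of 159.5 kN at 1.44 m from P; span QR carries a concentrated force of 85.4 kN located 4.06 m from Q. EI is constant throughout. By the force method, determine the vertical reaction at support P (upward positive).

Insert a hinge at Q; M_Q is the redundant, and each span becomes simply supported.
End slopes at the hinge Q, treating each span as simply supported:
  span PQ: point load 159.5 at a = 1.44: Pab(L + a)/(6LEI) = 206.3/EI
  span QR: point load 85.4 at a = 4.06: Pab(L + b)/(6LEI) = 193.9/EI
  relative rotation θ_0 = (206.3 + 193.9)/EI = 400.2/EI
A unit hogging moment at Q produces rotation L₁/(3EI) + L₂/(3EI) = 4.083/EI.
Compatibility: M_Q·(L₁+L₂)/(3EI) = θ_0, giving M_Q = 98.02 kN·m (hogging).
Span PQ, ΣM about P with M_Q applied at Q: R_Q^{PQ}·5.75 = 229.7 + 98.02, so R_Q^{PQ} = 56.99 kN and R_P = 159.5 − 56.99 = 102.5 kN.

R_P = 102.5 kN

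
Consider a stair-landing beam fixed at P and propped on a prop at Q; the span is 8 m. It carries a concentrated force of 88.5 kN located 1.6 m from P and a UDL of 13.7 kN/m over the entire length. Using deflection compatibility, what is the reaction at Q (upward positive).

R_Q = 46.06 kN

Take the reaction at Q as the redundant and release it; the primary structure is a cantilever fixed at P.
Primary-structure tip deflection at Q by superposition:
  point load 88.5 at a = 1.6: Pa²(3L − a)/(6EI) = 845.8/EI
  UDL 13.7: wL⁴/(8EI) = 7014/EI
  δ_0 = 7860/EI
Flexibility coefficient — unit upward force at Q: δ_{QQ} = L³/(3EI) = 170.7/EI.
The prop prevents deflection at Q: R_Q = δ_0/δ_{QQ} = 7860/170.7 = 46.06 kN.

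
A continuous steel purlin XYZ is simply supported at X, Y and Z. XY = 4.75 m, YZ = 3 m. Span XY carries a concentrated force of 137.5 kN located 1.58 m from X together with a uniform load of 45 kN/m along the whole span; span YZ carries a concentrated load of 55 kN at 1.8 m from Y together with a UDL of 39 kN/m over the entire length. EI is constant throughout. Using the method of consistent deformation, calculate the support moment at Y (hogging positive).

M_Y = 164.7 kN·m

Insert a hinge at Y; M_Y is the redundant, and each span becomes simply supported.
Discontinuity in slope at Y on the released structure — sum the simple-span end rotations:
  span XY: point load 137.5 at a = 1.58: Pab(L + a)/(6LEI) = 153/EI
  span XY: UDL 45: wL³/(24EI) = 200.9/EI
  span YZ: point load 55 at a = 1.8: Pab(L + b)/(6LEI) = 27.72/EI
  span YZ: UDL 39: wL³/(24EI) = 43.88/EI
  relative rotation θ_0 = (353.9 + 71.59)/EI = 425.5/EI
A unit hogging moment at Y produces rotation L₁/(3EI) + L₂/(3EI) = 2.583/EI.
Compatibility: M_Y·(L₁+L₂)/(3EI) = θ_0, giving M_Y = 164.7 kN·m (hogging).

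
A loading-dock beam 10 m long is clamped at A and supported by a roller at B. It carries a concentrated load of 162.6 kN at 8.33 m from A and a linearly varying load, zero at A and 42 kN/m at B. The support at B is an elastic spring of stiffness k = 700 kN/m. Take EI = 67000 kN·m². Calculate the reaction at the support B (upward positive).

Remove the prop at B; the released (primary) structure is a cantilever built in at A.
Primary-structure tip deflection at B by superposition:
  point load 162.6 at a = 8.33: Pa²(3L − a)/(6EI) = 40749/EI
  triangular load, peak 42 at the free end: 11w₀L⁴/(120EI) = 38500/EI
  δ_0 = 79249/EI
Flexibility coefficient — unit upward force at B: δ_{BB} = L³/(3EI) = 333.3/EI.
With EI = 67000 kN·m²: δ_0 = 1.1828 m and δ_{BB} = 0.004975 m/kN.
Compatibility — the spring shortens by R_B/k under the reaction it provides: δ_0 − R_B·δ_{BB} = R_B/k. With 1/k = 0.001429 m/kN, R_B = δ_0 / (δ_{BB} + 1/k) = 1.1828 / (0.004975 + 0.001429) = 184.7 kN.

R_B = 184.7 kN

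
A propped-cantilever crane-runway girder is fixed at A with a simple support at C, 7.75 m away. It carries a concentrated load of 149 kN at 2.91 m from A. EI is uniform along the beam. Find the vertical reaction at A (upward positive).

Remove the prop at C; the released (primary) structure is a cantilever built in at A.
Deflection at C on the released cantilever, summing each load's contribution:
  point load 149 at a = 2.91: Pa²(3L − a)/(6EI) = 4277/EI
Flexibility coefficient — unit upward force at C: δ_{CC} = L³/(3EI) = 155.2/EI.
The prop prevents deflection at C: R_C = δ_0/δ_{CC} = 4277/155.2 = 27.57 kN.
Vertical equilibrium: R_A = ΣP − R_C = 149 − 27.57 = 121.4 kN.

R_A = 121.4 kN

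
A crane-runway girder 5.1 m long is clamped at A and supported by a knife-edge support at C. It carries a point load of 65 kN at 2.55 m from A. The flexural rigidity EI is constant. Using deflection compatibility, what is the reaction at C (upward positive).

Choose R_C as the redundant. The primary structure is the cantilever fixed at A.
Deflection at C on the released cantilever, summing each load's contribution:
  point load 65 at a = 2.55: Pa²(3L − a)/(6EI) = 898.2/EI
Flexibility coefficient — unit upward force at C: δ_{CC} = L³/(3EI) = 44.22/EI.
Compatibility at C: δ_0 − R_C·δ_{CC} = 0, so R_C = 898.2/44.22 = 20.31 kN.

R_C = 20.31 kN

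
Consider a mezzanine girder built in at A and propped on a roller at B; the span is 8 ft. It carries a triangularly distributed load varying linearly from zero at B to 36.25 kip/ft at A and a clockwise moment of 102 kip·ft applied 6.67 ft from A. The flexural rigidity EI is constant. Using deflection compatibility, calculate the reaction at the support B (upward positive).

Take the reaction at B as the redundant and release it; the primary structure is a cantilever fixed at A.
Free-end deflection of the primary structure under the applied loading (downward +):
  triangular load, peak 36.25 at the fixed end: w₀L⁴/(30EI) = 4949/EI
  clockwise couple 102 at a = 6.67: M₀a(2L − a)/(2EI) = 3174/EI
  δ_0 = 8123/EI
Tip deflection under a unit load at B: L³/(3EI) = 170.7/EI.
Compatibility at B: δ_0 − R_B·δ_{BB} = 0, so R_B = 8123/170.7 = 47.6 kip.

R_B = 47.6 kip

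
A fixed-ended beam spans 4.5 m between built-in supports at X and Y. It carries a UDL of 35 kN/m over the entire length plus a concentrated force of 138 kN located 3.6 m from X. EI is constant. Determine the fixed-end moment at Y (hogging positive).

M_Y = 138.6 kN·m

Release both end moments; the primary structure is a simply-supported span XY with redundants M_X and M_Y.
Simple-span end rotations at X and Y under the given loads:
  at X: UDL 35: wL³/(24EI) = 132.9/EI
  at Y: UDL 35: wL³/(24EI) = 132.9/EI
  at X: point load 138 at a = 3.6: Pab(L + b)/(6LEI) = 89.42/EI
  at Y: point load 138 at a = 3.6: Pab(L + a)/(6LEI) = 134.1/EI
  θ_X0 = 222.3/EI,  θ_Y0 = 267/EI
Flexibility coefficients: a unit moment at one end gives L/(3EI) there and L/(6EI) at the far end, so f₁₁ = f₂₂ = 1.5/EI and f₁₂ = f₂₁ = 0.75/EI.
Compatibility — zero rotation at each built-in end:
  1.5 M_X + 0.75 M_Y = 222.3
  0.75 M_X + 1.5 M_Y = 267
Solving the pair gives M_X = 78.93 kN·m and M_Y = 138.6 kN·m (hogging).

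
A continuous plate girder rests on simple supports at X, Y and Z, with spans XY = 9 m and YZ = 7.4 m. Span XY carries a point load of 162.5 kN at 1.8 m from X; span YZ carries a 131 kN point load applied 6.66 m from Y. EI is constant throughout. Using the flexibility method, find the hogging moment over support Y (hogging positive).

Take M_Y as the redundant. Released structure: two simple spans XY and YZ with a hinge at Y.
Rotations at Y on the released spans (each span's end-slope, ×1/EI):
  span XY: point load 162.5 at a = 1.8: Pab(L + a)/(6LEI) = 421.2/EI
  span YZ: point load 131 at a = 6.66: Pab(L + b)/(6LEI) = 118.4/EI
  relative rotation θ_0 = (421.2 + 118.4)/EI = 539.6/EI
A unit hogging moment at Y produces rotation L₁/(3EI) + L₂/(3EI) = 5.467/EI.
Slope continuity at Y: θ_0 = M_Y·5.467/EI, so M_Y = 539.6/5.467 = 98.7 kN·m (hogging).

M_Y = 98.7 kN·m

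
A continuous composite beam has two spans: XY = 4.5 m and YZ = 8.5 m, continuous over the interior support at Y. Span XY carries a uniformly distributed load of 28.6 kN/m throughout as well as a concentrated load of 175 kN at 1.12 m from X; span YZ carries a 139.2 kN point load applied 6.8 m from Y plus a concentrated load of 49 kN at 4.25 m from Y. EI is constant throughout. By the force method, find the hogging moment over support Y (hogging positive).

M_Y = 182.2 kN·m

Insert a hinge at Y; M_Y is the redundant, and each span becomes simply supported.
End slopes at the hinge Y, treating each span as simply supported:
  span XY: UDL 28.6: wL³/(24EI) = 108.6/EI
  span XY: point load 175 at a = 1.12: Pab(L + a)/(6LEI) = 137.9/EI
  span YZ: point load 139.2 at a = 6.8: Pab(L + b)/(6LEI) = 321.8/EI
  span YZ: point load 49 at a = 4.25: Pab(L + b)/(6LEI) = 221.3/EI
  relative rotation θ_0 = (246.5 + 543.1)/EI = 789.6/EI
A unit hogging moment at Y produces rotation L₁/(3EI) + L₂/(3EI) = 4.333/EI.
Slope continuity at Y: θ_0 = M_Y·4.333/EI, so M_Y = 789.6/4.333 = 182.2 kN·m (hogging).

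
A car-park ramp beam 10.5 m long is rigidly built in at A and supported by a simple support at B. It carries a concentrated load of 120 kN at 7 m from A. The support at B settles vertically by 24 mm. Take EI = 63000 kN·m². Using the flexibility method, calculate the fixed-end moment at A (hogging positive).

M_A = 227.8 kN·m

Take the reaction at B as the redundant and release it; the primary structure is a cantilever fixed at A.
Free-end deflection of the primary structure under the applied loading (downward +):
  point load 120 at a = 7: Pa²(3L − a)/(6EI) = 24010/EI
Tip deflection under a unit load at B: L³/(3EI) = 385.9/EI.
With EI = 63000 kN·m²: δ_0 = 0.38111 m and δ_{BB} = 0.006125 m/kN.
Compatibility — the beam at B must follow the support down by 0.024 m: δ_0 − R_B·δ_{BB} = 0.024, so R_B = (0.38111 − 0.024)/0.006125 = 58.3 kN.
Moment equilibrium about A: M_A = Σ(load moments about A) − R_B·L = 840 − 58.3×10.5 = 227.8 kN·m.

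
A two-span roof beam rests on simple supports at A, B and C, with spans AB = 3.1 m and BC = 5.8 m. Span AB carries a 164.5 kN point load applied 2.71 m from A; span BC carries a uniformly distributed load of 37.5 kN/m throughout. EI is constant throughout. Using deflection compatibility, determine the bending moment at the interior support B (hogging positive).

M_B = 121.1 kN·m

Insert a hinge at B; M_B is the redundant, and each span becomes simply supported.
End slopes at the hinge B, treating each span as simply supported:
  span AB: point load 164.5 at a = 2.71: Pab(L + a)/(6LEI) = 54.31/EI
  span BC: UDL 37.5: wL³/(24EI) = 304.9/EI
  relative rotation θ_0 = (54.31 + 304.9)/EI = 359.2/EI
A unit hogging moment at B produces rotation L₁/(3EI) + L₂/(3EI) = 2.967/EI.
Compatibility: M_B·(L₁+L₂)/(3EI) = θ_0, giving M_B = 121.1 kN·m (hogging).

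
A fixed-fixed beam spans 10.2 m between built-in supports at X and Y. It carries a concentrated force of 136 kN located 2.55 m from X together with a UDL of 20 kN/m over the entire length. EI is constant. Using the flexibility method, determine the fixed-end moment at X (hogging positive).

Take the two fixed-end moments M_X, M_Y as redundants; the released structure is the simple span XY.
On the primary (simply-supported) span, the end slopes from the loading are:
  at X: point load 136 at a = 2.55: Pab(L + b)/(6LEI) = 773.8/EI
  at Y: point load 136 at a = 2.55: Pab(L + a)/(6LEI) = 552.7/EI
  at X: UDL 20: wL³/(24EI) = 884.3/EI
  at Y: UDL 20: wL³/(24EI) = 884.3/EI
  θ_X0 = 1658/EI,  θ_Y0 = 1437/EI
Flexibility coefficients: a unit moment at one end gives L/(3EI) there and L/(6EI) at the far end, so f₁₁ = f₂₂ = 3.4/EI and f₁₂ = f₂₁ = 1.7/EI.
Compatibility — zero rotation at each built-in end:
  3.4 M_X + 1.7 M_Y = 1658
  1.7 M_X + 3.4 M_Y = 1437
Solving the pair gives M_X = 368.5 kN·m and M_Y = 238.4 kN·m (hogging).

M_X = 368.5 kN·m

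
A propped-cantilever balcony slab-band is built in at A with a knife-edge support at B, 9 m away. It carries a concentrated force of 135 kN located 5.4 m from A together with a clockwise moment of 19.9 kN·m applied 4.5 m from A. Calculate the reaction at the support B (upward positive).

R_B = 60.81 kN

Remove the prop at B; the released (primary) structure is a cantilever built in at A.
Downward deflection at the released point B due to the loads:
  point load 135 at a = 5.4: Pa²(3L − a)/(6EI) = 14172/EI
  clockwise couple 19.9 at a = 4.5: M₀a(2L − a)/(2EI) = 604.5/EI
  δ_0 = 14776/EI
Flexibility coefficient — unit upward force at B: δ_{BB} = L³/(3EI) = 243/EI.
The prop prevents deflection at B: R_B = δ_0/δ_{BB} = 14776/243 = 60.81 kN.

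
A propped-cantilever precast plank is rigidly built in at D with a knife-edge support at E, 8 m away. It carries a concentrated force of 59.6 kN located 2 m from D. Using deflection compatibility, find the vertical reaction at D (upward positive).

Take the reaction at E as the redundant and release it; the primary structure is a cantilever fixed at D.
Primary-structure tip deflection at E by superposition:
  point load 59.6 at a = 2: Pa²(3L − a)/(6EI) = 874.1/EI
Flexibility coefficient — unit upward force at E: δ_{EE} = L³/(3EI) = 170.7/EI.
Compatibility at E: δ_0 − R_E·δ_{EE} = 0, so R_E = 874.1/170.7 = 5.122 kN.
Vertical equilibrium: R_D = ΣP − R_E = 59.6 − 5.122 = 54.48 kN.

R_D = 54.48 kN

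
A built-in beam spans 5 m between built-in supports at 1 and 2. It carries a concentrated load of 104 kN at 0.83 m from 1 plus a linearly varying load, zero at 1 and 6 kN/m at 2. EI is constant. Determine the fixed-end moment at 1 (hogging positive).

Release both end moments; the primary structure is a simply-supported span 12 with redundants M_1 and M_2.
Simple-span end rotations at 1 and 2 under the given loads:
  at 1: point load 104 at a = 0.83: Pab(L + b)/(6LEI) = 110/EI
  at 2: point load 104 at a = 0.83: Pab(L + a)/(6LEI) = 69.95/EI
  at 1: triangular load, peak 6: 7w₀L³/(360EI) = 14.58/EI
  at 2: triangular load, peak 6: w₀L³/(45EI) = 16.67/EI
  θ_10 = 124.6/EI,  θ_20 = 86.62/EI
Flexibility coefficients: a unit moment at one end gives L/(3EI) there and L/(6EI) at the far end, so f₁₁ = f₂₂ = 1.667/EI and f₁₂ = f₂₁ = 0.8333/EI.
Compatibility — zero rotation at each built-in end:
  1.667 M_1 + 0.8333 M_2 = 124.6
  0.8333 M_1 + 1.667 M_2 = 86.62
Solving the pair gives M_1 = 65.04 kN·m and M_2 = 19.45 kN·m (hogging).

M_1 = 65.04 kN·m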